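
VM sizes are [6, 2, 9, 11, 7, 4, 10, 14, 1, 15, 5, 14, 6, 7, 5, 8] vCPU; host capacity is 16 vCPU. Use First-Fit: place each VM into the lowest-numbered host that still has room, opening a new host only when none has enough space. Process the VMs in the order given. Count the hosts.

9 hosts

host 1: place 6 vCPU, 10 vCPU left
host 1: place 2 vCPU, 8 vCPU left
host 2: place 9 vCPU, 7 vCPU left
host 3: place 11 vCPU, 5 vCPU left
host 1: place 7 vCPU, 1 vCPU left
host 2: place 4 vCPU, 3 vCPU left
host 4: place 10 vCPU, 6 vCPU left
host 5: place 14 vCPU, 2 vCPU left
host 1: place 1 vCPU, 0 vCPU left
host 6: place 15 vCPU, 1 vCPU left
host 3: place 5 vCPU, 0 vCPU left
host 7: place 14 vCPU, 2 vCPU left
host 4: place 6 vCPU, 0 vCPU left
host 8: place 7 vCPU, 9 vCPU left
host 8: place 5 vCPU, 4 vCPU left
host 9: place 8 vCPU, 8 vCPU left
Final hosts: [6,2,7,1] [9,4] [11,5] [10,6] [14] [15] [14] [7,5] [8].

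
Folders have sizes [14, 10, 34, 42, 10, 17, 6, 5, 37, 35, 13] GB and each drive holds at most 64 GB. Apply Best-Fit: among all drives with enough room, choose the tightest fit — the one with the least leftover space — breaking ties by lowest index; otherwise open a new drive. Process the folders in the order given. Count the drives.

drive 1: place 14 GB, 50 GB left
drive 1: place 10 GB, 40 GB left
drive 1: place 34 GB, 6 GB left
drive 2: place 42 GB, 22 GB left
drive 2: place 10 GB, 12 GB left
drive 3: place 17 GB, 47 GB left
drive 1: place 6 GB, 0 GB left
drive 2: place 5 GB, 7 GB left
drive 3: place 37 GB, 10 GB left
drive 4: place 35 GB, 29 GB left
drive 4: place 13 GB, 16 GB left

4 drives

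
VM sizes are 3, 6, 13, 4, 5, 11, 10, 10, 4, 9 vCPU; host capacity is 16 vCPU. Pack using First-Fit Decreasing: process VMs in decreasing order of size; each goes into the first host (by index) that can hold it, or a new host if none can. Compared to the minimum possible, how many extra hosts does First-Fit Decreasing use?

First-Fit Decreasing: [13,3] [11,5] [10,6] [10,4] [9,4] → 5 hosts.
Total size 75 vCPU; any packing needs at least ⌈75/16⌉ = 5 hosts.
So 5 is already optimal.

0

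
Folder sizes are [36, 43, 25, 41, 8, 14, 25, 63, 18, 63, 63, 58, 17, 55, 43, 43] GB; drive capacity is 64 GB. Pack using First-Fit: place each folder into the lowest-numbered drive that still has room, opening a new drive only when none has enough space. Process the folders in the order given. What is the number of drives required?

36 GB → drive 1 (remaining 28 GB)
43 GB → drive 2 (remaining 21 GB)
25 GB → drive 1 (remaining 3 GB)
41 GB → drive 3 (remaining 23 GB)
8 GB → drive 2 (remaining 13 GB)
14 GB → drive 3 (remaining 9 GB)
25 GB → drive 4 (remaining 39 GB)
63 GB → drive 5 (remaining 1 GB)
18 GB → drive 4 (remaining 21 GB)
63 GB → drive 6 (remaining 1 GB)
63 GB → drive 7 (remaining 1 GB)
58 GB → drive 8 (remaining 6 GB)
17 GB → drive 4 (remaining 4 GB)
55 GB → drive 9 (remaining 9 GB)
43 GB → drive 10 (remaining 21 GB)
43 GB → drive 11 (remaining 21 GB)

11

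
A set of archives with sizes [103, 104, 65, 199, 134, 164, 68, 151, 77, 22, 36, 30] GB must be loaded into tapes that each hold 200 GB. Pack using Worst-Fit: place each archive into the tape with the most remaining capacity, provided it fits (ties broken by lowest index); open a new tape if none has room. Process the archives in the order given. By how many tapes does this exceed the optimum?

Worst-Fit: [103,65] [104,68] [199] [134,30] [164] [151] [77,22,36] → 7 tapes.
Total size 1153 GB; any packing needs at least ⌈1153/200⌉ = 6 tapes.
An optimal packing achieves that bound: [199] [164,36] [151,30] [134,65] [104,77] [103,68,22] → 6 tapes.
Excess: 7 − 6 = 1.

1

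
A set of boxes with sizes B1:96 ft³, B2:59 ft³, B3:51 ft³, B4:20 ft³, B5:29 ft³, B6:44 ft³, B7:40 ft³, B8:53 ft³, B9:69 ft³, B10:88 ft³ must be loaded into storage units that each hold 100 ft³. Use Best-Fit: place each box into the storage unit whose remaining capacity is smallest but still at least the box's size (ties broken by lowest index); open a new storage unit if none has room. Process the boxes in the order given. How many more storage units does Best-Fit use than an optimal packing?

Best-Fit: [96] [59,20] [51,29] [44,40] [53] [69] [88] → 7 storage units.
Total size 549 ft³; any packing needs at least ⌈549/100⌉ = 6 storage units.
An optimal packing achieves that bound: [96] [88] [69,29] [59,40] [53,44] [51,20] → 6 storage units.
Excess: 7 − 6 = 1.

1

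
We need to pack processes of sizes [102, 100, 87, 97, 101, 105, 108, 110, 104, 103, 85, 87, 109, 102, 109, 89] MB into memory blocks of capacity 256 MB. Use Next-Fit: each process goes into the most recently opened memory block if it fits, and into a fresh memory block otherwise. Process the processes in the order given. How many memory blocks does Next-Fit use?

8

102 MB → memory block 1 (remaining 154 MB)
100 MB → memory block 1 (remaining 54 MB)
87 MB → memory block 2 (remaining 169 MB)
97 MB → memory block 2 (remaining 72 MB)
101 MB → memory block 3 (remaining 155 MB)
105 MB → memory block 3 (remaining 50 MB)
108 MB → memory block 4 (remaining 148 MB)
110 MB → memory block 4 (remaining 38 MB)
104 MB → memory block 5 (remaining 152 MB)
103 MB → memory block 5 (remaining 49 MB)
85 MB → memory block 6 (remaining 171 MB)
87 MB → memory block 6 (remaining 84 MB)
109 MB → memory block 7 (remaining 147 MB)
102 MB → memory block 7 (remaining 45 MB)
109 MB → memory block 8 (remaining 147 MB)
89 MB → memory block 8 (remaining 58 MB)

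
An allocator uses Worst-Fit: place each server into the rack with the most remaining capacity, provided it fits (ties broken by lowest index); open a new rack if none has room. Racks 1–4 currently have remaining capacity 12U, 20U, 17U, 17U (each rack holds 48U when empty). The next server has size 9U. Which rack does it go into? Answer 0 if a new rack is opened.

Racks with room: rack 1 (12U), rack 2 (20U), rack 3 (17U), rack 4 (17U).
Most room is rack 2 with 20U free.

2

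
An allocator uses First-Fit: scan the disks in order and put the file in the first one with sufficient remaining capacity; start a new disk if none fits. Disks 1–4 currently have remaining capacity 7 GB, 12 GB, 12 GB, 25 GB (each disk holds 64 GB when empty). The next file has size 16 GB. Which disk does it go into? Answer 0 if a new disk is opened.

Disks with room: disk 4 (25 GB).
The first with room is disk 4.

4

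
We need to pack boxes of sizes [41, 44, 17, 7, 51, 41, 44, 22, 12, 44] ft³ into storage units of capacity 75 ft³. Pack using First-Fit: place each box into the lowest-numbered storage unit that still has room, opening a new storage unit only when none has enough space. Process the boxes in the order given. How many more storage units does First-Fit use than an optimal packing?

First-Fit: [41,17,7] [44,22] [51,12] [41] [44] [44] → 6 storage units.
6 boxes exceed 37.5 ft³ (half the capacity), and no two of those can share a storage unit, so at least 6 storage units are needed.
So 6 is already optimal.

0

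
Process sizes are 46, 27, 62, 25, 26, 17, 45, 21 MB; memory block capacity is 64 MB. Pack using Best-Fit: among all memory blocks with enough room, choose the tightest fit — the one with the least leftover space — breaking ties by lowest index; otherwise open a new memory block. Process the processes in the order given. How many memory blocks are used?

Put 46 MB in memory block 1; 18 MB remain.
Put 27 MB in memory block 2; 37 MB remain.
Put 62 MB in memory block 3; 2 MB remain.
Put 25 MB in memory block 2; 12 MB remain.
Put 26 MB in memory block 4; 38 MB remain.
Put 17 MB in memory block 1; 1 MB remain.
Put 45 MB in memory block 5; 19 MB remain.
Put 21 MB in memory block 4; 17 MB remain.
Final memory blocks: [46,17] [27,25] [62] [26,21] [45].

5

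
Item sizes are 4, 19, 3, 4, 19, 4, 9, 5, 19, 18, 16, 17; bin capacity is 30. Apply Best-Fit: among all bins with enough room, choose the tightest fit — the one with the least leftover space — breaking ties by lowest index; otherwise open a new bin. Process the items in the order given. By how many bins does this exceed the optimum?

Best-Fit: [4,19,3,4] [19,4,5] [9,19] [18] [16] [17] → 6 bins.
6 items exceed 15 (half the capacity), and no two of those can share a bin, so at least 6 bins are needed.
So 6 is already optimal.

0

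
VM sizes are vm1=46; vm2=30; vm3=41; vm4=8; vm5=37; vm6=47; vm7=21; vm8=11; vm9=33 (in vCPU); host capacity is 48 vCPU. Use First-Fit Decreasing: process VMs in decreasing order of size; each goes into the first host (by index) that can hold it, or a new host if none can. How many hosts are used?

7

Sorted descending: 47, 46, 41, 37, 33, 30, 21, 11, 8.
Put 47 vCPU in host 1; 1 vCPU remain.
Put 46 vCPU in host 2; 2 vCPU remain.
Put 41 vCPU in host 3; 7 vCPU remain.
Put 37 vCPU in host 4; 11 vCPU remain.
Put 33 vCPU in host 5; 15 vCPU remain.
Put 30 vCPU in host 6; 18 vCPU remain.
Put 21 vCPU in host 7; 27 vCPU remain.
Put 11 vCPU in host 4; 0 vCPU remain.
Put 8 vCPU in host 5; 7 vCPU remain.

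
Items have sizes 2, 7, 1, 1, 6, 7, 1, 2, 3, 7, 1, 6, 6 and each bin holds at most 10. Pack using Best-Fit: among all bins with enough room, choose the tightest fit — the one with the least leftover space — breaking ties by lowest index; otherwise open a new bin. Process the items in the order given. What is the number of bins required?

bin 1: place 2, 8 left
bin 1: place 7, 1 left
bin 1: place 1, 0 left
bin 2: place 1, 9 left
bin 2: place 6, 3 left
bin 3: place 7, 3 left
bin 2: place 1, 2 left
bin 2: place 2, 0 left
bin 3: place 3, 0 left
bin 4: place 7, 3 left
bin 4: place 1, 2 left
bin 5: place 6, 4 left
bin 6: place 6, 4 left

6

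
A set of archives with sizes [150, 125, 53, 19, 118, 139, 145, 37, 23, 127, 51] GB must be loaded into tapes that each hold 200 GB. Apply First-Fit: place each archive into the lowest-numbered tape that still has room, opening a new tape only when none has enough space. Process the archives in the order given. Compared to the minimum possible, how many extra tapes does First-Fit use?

First-Fit: [150,19,23] [125,53] [118,37] [139,51] [145] [127] → 6 tapes.
6 archives exceed 100 GB (half the capacity), and no two of those can share a tape, so at least 6 tapes are needed.
So 6 is already optimal.

0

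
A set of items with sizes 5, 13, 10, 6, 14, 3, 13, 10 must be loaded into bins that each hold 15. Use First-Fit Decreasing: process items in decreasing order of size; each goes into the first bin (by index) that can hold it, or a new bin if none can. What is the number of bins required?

Sorted descending: 14, 13, 13, 10, 10, 6, 5, 3.
14 → bin 1 (remaining 1)
13 → bin 2 (remaining 2)
13 → bin 3 (remaining 2)
10 → bin 4 (remaining 5)
10 → bin 5 (remaining 5)
6 → bin 6 (remaining 9)
5 → bin 4 (remaining 0)
3 → bin 5 (remaining 2)

6 bins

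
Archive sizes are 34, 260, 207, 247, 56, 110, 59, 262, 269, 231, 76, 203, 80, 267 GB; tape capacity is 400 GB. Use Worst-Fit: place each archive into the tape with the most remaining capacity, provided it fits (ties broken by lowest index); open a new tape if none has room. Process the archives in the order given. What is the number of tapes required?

8 tapes

34 GB → tape 1 (remaining 366 GB)
260 GB → tape 1 (remaining 106 GB)
207 GB → tape 2 (remaining 193 GB)
247 GB → tape 3 (remaining 153 GB)
56 GB → tape 2 (remaining 137 GB)
110 GB → tape 3 (remaining 43 GB)
59 GB → tape 2 (remaining 78 GB)
262 GB → tape 4 (remaining 138 GB)
269 GB → tape 5 (remaining 131 GB)
231 GB → tape 6 (remaining 169 GB)
76 GB → tape 6 (remaining 93 GB)
203 GB → tape 7 (remaining 197 GB)
80 GB → tape 7 (remaining 117 GB)
267 GB → tape 8 (remaining 133 GB)
Final tapes: [34,260] [207,56,59] [247,110] [262] [269] [231,76] [203,80] [267].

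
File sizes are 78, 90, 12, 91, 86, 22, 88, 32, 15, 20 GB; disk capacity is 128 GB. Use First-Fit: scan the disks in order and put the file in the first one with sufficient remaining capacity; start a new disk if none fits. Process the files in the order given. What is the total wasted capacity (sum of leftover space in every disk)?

106

Put 78 GB in disk 1; 50 GB remain.
Put 90 GB in disk 2; 38 GB remain.
Put 12 GB in disk 1; 38 GB remain.
Put 91 GB in disk 3; 37 GB remain.
Put 86 GB in disk 4; 42 GB remain.
Put 22 GB in disk 1; 16 GB remain.
Put 88 GB in disk 5; 40 GB remain.
Put 32 GB in disk 2; 6 GB remain.
Put 15 GB in disk 1; 1 GB remain.
Put 20 GB in disk 3; 17 GB remain.
5 disks × 128 GB = 640 GB; used 534 GB; unused 106 GB.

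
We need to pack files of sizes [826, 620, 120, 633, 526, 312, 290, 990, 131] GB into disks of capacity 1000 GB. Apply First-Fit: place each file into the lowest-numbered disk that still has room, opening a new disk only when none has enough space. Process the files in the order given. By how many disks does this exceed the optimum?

First-Fit: [826,120] [620,312] [633,290] [526,131] [990] → 5 disks.
Total size 4448 GB; any packing needs at least ⌈4448/1000⌉ = 5 disks.
So 5 is already optimal.

0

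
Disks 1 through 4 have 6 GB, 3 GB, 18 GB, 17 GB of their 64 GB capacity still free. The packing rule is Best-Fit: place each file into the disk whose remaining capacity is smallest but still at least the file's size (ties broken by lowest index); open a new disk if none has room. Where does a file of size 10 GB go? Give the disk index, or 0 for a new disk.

4

Disks with room: disk 3 (18 GB), disk 4 (17 GB).
Tightest fit is disk 4 with 17 GB free.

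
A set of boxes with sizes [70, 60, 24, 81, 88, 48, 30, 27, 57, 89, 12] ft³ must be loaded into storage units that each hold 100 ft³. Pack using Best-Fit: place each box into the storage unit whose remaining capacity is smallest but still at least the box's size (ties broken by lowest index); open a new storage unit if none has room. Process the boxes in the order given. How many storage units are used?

7

storage unit 1: place 70 ft³, 30 ft³ left
storage unit 2: place 60 ft³, 40 ft³ left
storage unit 1: place 24 ft³, 6 ft³ left
storage unit 3: place 81 ft³, 19 ft³ left
storage unit 4: place 88 ft³, 12 ft³ left
storage unit 5: place 48 ft³, 52 ft³ left
storage unit 2: place 30 ft³, 10 ft³ left
storage unit 5: place 27 ft³, 25 ft³ left
storage unit 6: place 57 ft³, 43 ft³ left
storage unit 7: place 89 ft³, 11 ft³ left
storage unit 4: place 12 ft³, 0 ft³ left
Final storage units: [70,24] [60,30] [81] [88,12] [48,27] [57] [89].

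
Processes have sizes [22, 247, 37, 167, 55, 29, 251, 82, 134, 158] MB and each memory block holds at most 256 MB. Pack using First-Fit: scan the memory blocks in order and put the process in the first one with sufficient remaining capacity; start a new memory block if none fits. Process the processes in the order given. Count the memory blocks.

6

Put 22 MB in memory block 1; 234 MB remain.
Put 247 MB in memory block 2; 9 MB remain.
Put 37 MB in memory block 1; 197 MB remain.
Put 167 MB in memory block 1; 30 MB remain.
Put 55 MB in memory block 3; 201 MB remain.
Put 29 MB in memory block 1; 1 MB remain.
Put 251 MB in memory block 4; 5 MB remain.
Put 82 MB in memory block 3; 119 MB remain.
Put 134 MB in memory block 5; 122 MB remain.
Put 158 MB in memory block 6; 98 MB remain.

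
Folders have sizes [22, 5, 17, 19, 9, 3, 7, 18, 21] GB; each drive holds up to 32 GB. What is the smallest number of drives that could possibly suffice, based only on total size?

4

Total size = 22 + 5 + 17 + 19 + 9 + 3 + 7 + 18 + 21 = 121 GB.
⌈121 / 32⌉ = 4.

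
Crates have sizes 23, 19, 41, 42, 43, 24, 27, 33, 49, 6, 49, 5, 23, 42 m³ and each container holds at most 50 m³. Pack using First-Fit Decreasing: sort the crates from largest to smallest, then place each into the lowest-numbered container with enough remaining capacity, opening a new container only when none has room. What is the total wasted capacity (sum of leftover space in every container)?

74

Sorted descending: 49, 49, 43, 42, 42, 41, 33, 27, 24, 23, 23, 19, 6, 5.
container 1: place 49 m³, 1 m³ left
container 2: place 49 m³, 1 m³ left
container 3: place 43 m³, 7 m³ left
container 4: place 42 m³, 8 m³ left
container 5: place 42 m³, 8 m³ left
container 6: place 41 m³, 9 m³ left
container 7: place 33 m³, 17 m³ left
container 8: place 27 m³, 23 m³ left
container 9: place 24 m³, 26 m³ left
container 8: place 23 m³, 0 m³ left
container 9: place 23 m³, 3 m³ left
container 10: place 19 m³, 31 m³ left
container 3: place 6 m³, 1 m³ left
container 4: place 5 m³, 3 m³ left
10 containers × 50 m³ = 500 m³; used 426 m³; unused 74 m³.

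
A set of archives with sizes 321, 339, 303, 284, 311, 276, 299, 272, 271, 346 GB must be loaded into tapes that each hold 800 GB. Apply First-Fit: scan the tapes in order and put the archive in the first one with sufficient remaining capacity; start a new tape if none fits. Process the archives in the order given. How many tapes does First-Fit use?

5 tapes

tape 1: place 321 GB, 479 GB left
tape 1: place 339 GB, 140 GB left
tape 2: place 303 GB, 497 GB left
tape 2: place 284 GB, 213 GB left
tape 3: place 311 GB, 489 GB left
tape 3: place 276 GB, 213 GB left
tape 4: place 299 GB, 501 GB left
tape 4: place 272 GB, 229 GB left
tape 5: place 271 GB, 529 GB left
tape 5: place 346 GB, 183 GB left
Final tapes: [321,339] [303,284] [311,276] [299,272] [271,346].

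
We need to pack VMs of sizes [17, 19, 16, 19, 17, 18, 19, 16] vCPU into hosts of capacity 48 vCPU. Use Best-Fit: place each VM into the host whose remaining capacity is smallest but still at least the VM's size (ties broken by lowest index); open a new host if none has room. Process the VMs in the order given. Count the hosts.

4 hosts

host 1: place 17 vCPU, 31 vCPU left
host 1: place 19 vCPU, 12 vCPU left
host 2: place 16 vCPU, 32 vCPU left
host 2: place 19 vCPU, 13 vCPU left
host 3: place 17 vCPU, 31 vCPU left
host 3: place 18 vCPU, 13 vCPU left
host 4: place 19 vCPU, 29 vCPU left
host 4: place 16 vCPU, 13 vCPU left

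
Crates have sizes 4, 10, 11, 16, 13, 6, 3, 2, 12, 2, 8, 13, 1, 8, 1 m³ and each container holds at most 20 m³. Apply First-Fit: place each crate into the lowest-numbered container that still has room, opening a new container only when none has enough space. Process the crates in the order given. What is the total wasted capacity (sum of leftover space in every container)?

30

4 m³ → container 1 (remaining 16 m³)
10 m³ → container 1 (remaining 6 m³)
11 m³ → container 2 (remaining 9 m³)
16 m³ → container 3 (remaining 4 m³)
13 m³ → container 4 (remaining 7 m³)
6 m³ → container 1 (remaining 0 m³)
3 m³ → container 2 (remaining 6 m³)
2 m³ → container 2 (remaining 4 m³)
12 m³ → container 5 (remaining 8 m³)
2 m³ → container 2 (remaining 2 m³)
8 m³ → container 5 (remaining 0 m³)
13 m³ → container 6 (remaining 7 m³)
1 m³ → container 2 (remaining 1 m³)
8 m³ → container 7 (remaining 12 m³)
1 m³ → container 2 (remaining 0 m³)
7 containers × 20 m³ = 140 m³; used 110 m³; unused 30 m³.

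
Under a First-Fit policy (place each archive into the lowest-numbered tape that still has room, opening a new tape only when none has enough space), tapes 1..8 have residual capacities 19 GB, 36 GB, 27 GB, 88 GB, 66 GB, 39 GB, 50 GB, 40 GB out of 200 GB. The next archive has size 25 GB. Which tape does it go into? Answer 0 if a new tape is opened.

Tapes with room: tape 2 (36 GB), tape 3 (27 GB), tape 4 (88 GB), tape 5 (66 GB), tape 6 (39 GB), tape 7 (50 GB), tape 8 (40 GB).
The first with room is tape 2.

2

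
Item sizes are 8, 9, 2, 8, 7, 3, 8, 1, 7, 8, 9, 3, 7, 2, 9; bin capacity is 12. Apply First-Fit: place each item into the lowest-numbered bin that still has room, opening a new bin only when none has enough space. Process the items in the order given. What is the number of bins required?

bin 1: place 8, 4 left
bin 2: place 9, 3 left
bin 1: place 2, 2 left
bin 3: place 8, 4 left
bin 4: place 7, 5 left
bin 2: place 3, 0 left
bin 5: place 8, 4 left
bin 1: place 1, 1 left
bin 6: place 7, 5 left
bin 7: place 8, 4 left
bin 8: place 9, 3 left
bin 3: place 3, 1 left
bin 9: place 7, 5 left
bin 4: place 2, 3 left
bin 10: place 9, 3 left
Final bins: [8,2,1] [9,3] [8,3] [7,2] [8] [7] [8] [9] [7] [9].

10 bins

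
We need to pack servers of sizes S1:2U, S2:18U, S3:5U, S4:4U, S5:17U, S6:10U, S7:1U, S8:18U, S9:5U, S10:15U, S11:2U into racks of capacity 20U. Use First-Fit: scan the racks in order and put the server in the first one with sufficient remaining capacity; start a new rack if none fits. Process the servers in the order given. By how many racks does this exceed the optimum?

0

First-Fit: [2,18] [5,4,10,1] [17,2] [18] [5,15] → 5 racks.
Total size 97U; any packing needs at least ⌈97/20⌉ = 5 racks.
So 5 is already optimal.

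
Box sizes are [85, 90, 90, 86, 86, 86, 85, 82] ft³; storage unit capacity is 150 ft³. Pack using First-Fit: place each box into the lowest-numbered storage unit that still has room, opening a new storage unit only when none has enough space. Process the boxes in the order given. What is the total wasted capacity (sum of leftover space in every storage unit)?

85 ft³ → storage unit 1 (remaining 65 ft³)
90 ft³ → storage unit 2 (remaining 60 ft³)
90 ft³ → storage unit 3 (remaining 60 ft³)
86 ft³ → storage unit 4 (remaining 64 ft³)
86 ft³ → storage unit 5 (remaining 64 ft³)
86 ft³ → storage unit 6 (remaining 64 ft³)
85 ft³ → storage unit 7 (remaining 65 ft³)
82 ft³ → storage unit 8 (remaining 68 ft³)
8 storage units × 150 ft³ = 1200 ft³; used 690 ft³; unused 510 ft³.

510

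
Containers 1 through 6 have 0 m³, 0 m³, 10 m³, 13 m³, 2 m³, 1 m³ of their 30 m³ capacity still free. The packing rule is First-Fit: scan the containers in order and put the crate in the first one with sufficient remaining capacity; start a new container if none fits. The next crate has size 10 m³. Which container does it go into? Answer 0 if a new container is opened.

3

Containers with room: container 3 (10 m³), container 4 (13 m³).
The first with room is container 3.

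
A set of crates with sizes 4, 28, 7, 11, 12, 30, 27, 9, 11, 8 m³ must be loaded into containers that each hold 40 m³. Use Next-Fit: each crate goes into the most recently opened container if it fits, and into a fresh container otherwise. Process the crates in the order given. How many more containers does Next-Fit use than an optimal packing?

Next-Fit: [4,28,7] [11,12] [30] [27,9] [11,8] → 5 containers.
Total size 147 m³; any packing needs at least ⌈147/40⌉ = 4 containers.
An optimal packing achieves that bound: [30,9] [28,12] [27,11] [11,8,7,4] → 4 containers.
Excess: 5 − 4 = 1.

1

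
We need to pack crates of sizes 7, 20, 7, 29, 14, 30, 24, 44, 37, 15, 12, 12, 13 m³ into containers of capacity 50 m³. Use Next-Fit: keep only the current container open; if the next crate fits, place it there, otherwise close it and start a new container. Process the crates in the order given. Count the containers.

8

Put 7 m³ in container 1; 43 m³ remain.
Put 20 m³ in container 1; 23 m³ remain.
Put 7 m³ in container 1; 16 m³ remain.
Put 29 m³ in container 2; 21 m³ remain.
Put 14 m³ in container 2; 7 m³ remain.
Put 30 m³ in container 3; 20 m³ remain.
Put 24 m³ in container 4; 26 m³ remain.
Put 44 m³ in container 5; 6 m³ remain.
Put 37 m³ in container 6; 13 m³ remain.
Put 15 m³ in container 7; 35 m³ remain.
Put 12 m³ in container 7; 23 m³ remain.
Put 12 m³ in container 7; 11 m³ remain.
Put 13 m³ in container 8; 37 m³ remain.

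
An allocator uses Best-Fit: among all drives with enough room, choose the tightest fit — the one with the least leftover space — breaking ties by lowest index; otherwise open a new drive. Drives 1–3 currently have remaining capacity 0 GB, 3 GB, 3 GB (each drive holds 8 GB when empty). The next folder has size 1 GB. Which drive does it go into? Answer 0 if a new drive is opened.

2

Drives with room: drive 2 (3 GB), drive 3 (3 GB).
Tightest fit is drive 2 with 3 GB free.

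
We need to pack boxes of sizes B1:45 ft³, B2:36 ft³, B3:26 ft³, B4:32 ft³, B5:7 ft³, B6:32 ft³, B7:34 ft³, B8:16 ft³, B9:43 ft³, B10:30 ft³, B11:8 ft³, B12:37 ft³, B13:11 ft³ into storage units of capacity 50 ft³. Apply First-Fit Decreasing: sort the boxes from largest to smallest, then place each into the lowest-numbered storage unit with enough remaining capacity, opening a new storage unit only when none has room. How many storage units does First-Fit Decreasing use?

9 storage units

Sorted descending: 45, 43, 37, 36, 34, 32, 32, 30, 26, 16, 11, 8, 7.
storage unit 1: place 45 ft³, 5 ft³ left
storage unit 2: place 43 ft³, 7 ft³ left
storage unit 3: place 37 ft³, 13 ft³ left
storage unit 4: place 36 ft³, 14 ft³ left
storage unit 5: place 34 ft³, 16 ft³ left
storage unit 6: place 32 ft³, 18 ft³ left
storage unit 7: place 32 ft³, 18 ft³ left
storage unit 8: place 30 ft³, 20 ft³ left
storage unit 9: place 26 ft³, 24 ft³ left
storage unit 5: place 16 ft³, 0 ft³ left
storage unit 3: place 11 ft³, 2 ft³ left
storage unit 4: place 8 ft³, 6 ft³ left
storage unit 2: place 7 ft³, 0 ft³ left
Final storage units: [45] [43,7] [37,11] [36,8] [34,16] [32] [32] [30] [26].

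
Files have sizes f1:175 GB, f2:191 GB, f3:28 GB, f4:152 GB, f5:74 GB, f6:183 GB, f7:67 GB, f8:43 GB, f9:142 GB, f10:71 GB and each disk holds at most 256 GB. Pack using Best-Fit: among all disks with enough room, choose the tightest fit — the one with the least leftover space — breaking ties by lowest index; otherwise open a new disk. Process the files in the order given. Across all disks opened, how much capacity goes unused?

Put f1 (175 GB) in disk 1; 81 GB remain.
Put f2 (191 GB) in disk 2; 65 GB remain.
Put f3 (28 GB) in disk 2; 37 GB remain.
Put f4 (152 GB) in disk 3; 104 GB remain.
Put f5 (74 GB) in disk 1; 7 GB remain.
Put f6 (183 GB) in disk 4; 73 GB remain.
Put f7 (67 GB) in disk 4; 6 GB remain.
Put f8 (43 GB) in disk 3; 61 GB remain.
Put f9 (142 GB) in disk 5; 114 GB remain.
Put f10 (71 GB) in disk 5; 43 GB remain.
5 disks × 256 GB = 1280 GB; used 1126 GB; unused 154 GB.

154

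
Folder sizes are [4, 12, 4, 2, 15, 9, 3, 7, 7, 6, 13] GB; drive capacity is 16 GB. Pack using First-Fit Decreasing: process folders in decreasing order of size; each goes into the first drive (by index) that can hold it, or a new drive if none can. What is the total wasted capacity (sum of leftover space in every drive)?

Sorted descending: 15, 13, 12, 9, 7, 7, 6, 4, 4, 3, 2.
15 GB → drive 1 (remaining 1 GB)
13 GB → drive 2 (remaining 3 GB)
12 GB → drive 3 (remaining 4 GB)
9 GB → drive 4 (remaining 7 GB)
7 GB → drive 4 (remaining 0 GB)
7 GB → drive 5 (remaining 9 GB)
6 GB → drive 5 (remaining 3 GB)
4 GB → drive 3 (remaining 0 GB)
4 GB → drive 6 (remaining 12 GB)
3 GB → drive 2 (remaining 0 GB)
2 GB → drive 5 (remaining 1 GB)
6 drives × 16 GB = 96 GB; used 82 GB; unused 14 GB.

14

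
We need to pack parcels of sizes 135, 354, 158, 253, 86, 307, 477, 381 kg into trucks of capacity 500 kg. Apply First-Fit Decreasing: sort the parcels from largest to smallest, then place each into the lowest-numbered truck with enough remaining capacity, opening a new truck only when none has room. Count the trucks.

5 trucks

Sorted descending: 477, 381, 354, 307, 253, 158, 135, 86.
Put 477 kg in truck 1; 23 kg remain.
Put 381 kg in truck 2; 119 kg remain.
Put 354 kg in truck 3; 146 kg remain.
Put 307 kg in truck 4; 193 kg remain.
Put 253 kg in truck 5; 247 kg remain.
Put 158 kg in truck 4; 35 kg remain.
Put 135 kg in truck 3; 11 kg remain.
Put 86 kg in truck 2; 33 kg remain.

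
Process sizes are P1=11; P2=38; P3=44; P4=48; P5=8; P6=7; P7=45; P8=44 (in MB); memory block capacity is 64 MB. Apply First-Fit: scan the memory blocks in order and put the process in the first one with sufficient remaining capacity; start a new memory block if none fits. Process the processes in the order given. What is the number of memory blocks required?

P1 (11 MB) → memory block 1 (remaining 53 MB)
P2 (38 MB) → memory block 1 (remaining 15 MB)
P3 (44 MB) → memory block 2 (remaining 20 MB)
P4 (48 MB) → memory block 3 (remaining 16 MB)
P5 (8 MB) → memory block 1 (remaining 7 MB)
P6 (7 MB) → memory block 1 (remaining 0 MB)
P7 (45 MB) → memory block 4 (remaining 19 MB)
P8 (44 MB) → memory block 5 (remaining 20 MB)
Final memory blocks: [11,38,8,7] [44] [48] [45] [44].

5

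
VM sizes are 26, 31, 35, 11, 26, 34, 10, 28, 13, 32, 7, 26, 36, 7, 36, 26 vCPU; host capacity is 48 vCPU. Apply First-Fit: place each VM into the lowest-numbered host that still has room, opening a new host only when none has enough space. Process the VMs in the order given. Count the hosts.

11

26 vCPU → host 1 (remaining 22 vCPU)
31 vCPU → host 2 (remaining 17 vCPU)
35 vCPU → host 3 (remaining 13 vCPU)
11 vCPU → host 1 (remaining 11 vCPU)
26 vCPU → host 4 (remaining 22 vCPU)
34 vCPU → host 5 (remaining 14 vCPU)
10 vCPU → host 1 (remaining 1 vCPU)
28 vCPU → host 6 (remaining 20 vCPU)
13 vCPU → host 2 (remaining 4 vCPU)
32 vCPU → host 7 (remaining 16 vCPU)
7 vCPU → host 3 (remaining 6 vCPU)
26 vCPU → host 8 (remaining 22 vCPU)
36 vCPU → host 9 (remaining 12 vCPU)
7 vCPU → host 4 (remaining 15 vCPU)
36 vCPU → host 10 (remaining 12 vCPU)
26 vCPU → host 11 (remaining 22 vCPU)
Final hosts: [26,11,10] [31,13] [35,7] [26,7] [34] [28] [32] [26] [36] [36] [26].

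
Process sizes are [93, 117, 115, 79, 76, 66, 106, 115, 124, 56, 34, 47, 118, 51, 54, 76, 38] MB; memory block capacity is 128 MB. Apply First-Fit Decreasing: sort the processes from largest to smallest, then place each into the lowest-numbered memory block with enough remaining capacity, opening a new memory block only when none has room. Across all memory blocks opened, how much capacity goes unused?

171

Sorted descending: 124, 118, 117, 115, 115, 106, 93, 79, 76, 76, 66, 56, 54, 51, 47, 38, 34.
memory block 1: place 124 MB, 4 MB left
memory block 2: place 118 MB, 10 MB left
memory block 3: place 117 MB, 11 MB left
memory block 4: place 115 MB, 13 MB left
memory block 5: place 115 MB, 13 MB left
memory block 6: place 106 MB, 22 MB left
memory block 7: place 93 MB, 35 MB left
memory block 8: place 79 MB, 49 MB left
memory block 9: place 76 MB, 52 MB left
memory block 10: place 76 MB, 52 MB left
memory block 11: place 66 MB, 62 MB left
memory block 11: place 56 MB, 6 MB left
memory block 12: place 54 MB, 74 MB left
memory block 9: place 51 MB, 1 MB left
memory block 8: place 47 MB, 2 MB left
memory block 10: place 38 MB, 14 MB left
memory block 7: place 34 MB, 1 MB left
12 memory blocks × 128 MB = 1536 MB; used 1365 MB; unused 171 MB.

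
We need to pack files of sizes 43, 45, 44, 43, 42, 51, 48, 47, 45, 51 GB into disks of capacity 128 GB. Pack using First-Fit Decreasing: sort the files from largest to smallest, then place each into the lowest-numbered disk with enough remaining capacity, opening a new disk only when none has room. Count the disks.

5

Sorted descending: 51, 51, 48, 47, 45, 45, 44, 43, 43, 42.
disk 1: place 51 GB, 77 GB left
disk 1: place 51 GB, 26 GB left
disk 2: place 48 GB, 80 GB left
disk 2: place 47 GB, 33 GB left
disk 3: place 45 GB, 83 GB left
disk 3: place 45 GB, 38 GB left
disk 4: place 44 GB, 84 GB left
disk 4: place 43 GB, 41 GB left
disk 5: place 43 GB, 85 GB left
disk 5: place 42 GB, 43 GB left
Final disks: [51,51] [48,47] [45,45] [44,43] [43,42].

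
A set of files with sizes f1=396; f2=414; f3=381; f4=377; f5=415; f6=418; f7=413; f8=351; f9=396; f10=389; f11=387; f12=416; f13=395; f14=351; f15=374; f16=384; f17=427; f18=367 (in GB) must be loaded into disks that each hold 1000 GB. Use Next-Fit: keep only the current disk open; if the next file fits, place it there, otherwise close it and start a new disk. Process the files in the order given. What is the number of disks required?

Put f1 (396 GB) in disk 1; 604 GB remain.
Put f2 (414 GB) in disk 1; 190 GB remain.
Put f3 (381 GB) in disk 2; 619 GB remain.
Put f4 (377 GB) in disk 2; 242 GB remain.
Put f5 (415 GB) in disk 3; 585 GB remain.
Put f6 (418 GB) in disk 3; 167 GB remain.
Put f7 (413 GB) in disk 4; 587 GB remain.
Put f8 (351 GB) in disk 4; 236 GB remain.
Put f9 (396 GB) in disk 5; 604 GB remain.
Put f10 (389 GB) in disk 5; 215 GB remain.
Put f11 (387 GB) in disk 6; 613 GB remain.
Put f12 (416 GB) in disk 6; 197 GB remain.
Put f13 (395 GB) in disk 7; 605 GB remain.
Put f14 (351 GB) in disk 7; 254 GB remain.
Put f15 (374 GB) in disk 8; 626 GB remain.
Put f16 (384 GB) in disk 8; 242 GB remain.
Put f17 (427 GB) in disk 9; 573 GB remain.
Put f18 (367 GB) in disk 9; 206 GB remain.

9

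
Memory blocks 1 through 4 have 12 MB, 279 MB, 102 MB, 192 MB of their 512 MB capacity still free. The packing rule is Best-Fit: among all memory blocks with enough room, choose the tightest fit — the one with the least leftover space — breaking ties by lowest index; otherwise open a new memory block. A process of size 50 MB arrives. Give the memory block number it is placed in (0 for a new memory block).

3

Memory blocks with room: memory block 2 (279 MB), memory block 3 (102 MB), memory block 4 (192 MB).
Tightest fit is memory block 3 with 102 MB free.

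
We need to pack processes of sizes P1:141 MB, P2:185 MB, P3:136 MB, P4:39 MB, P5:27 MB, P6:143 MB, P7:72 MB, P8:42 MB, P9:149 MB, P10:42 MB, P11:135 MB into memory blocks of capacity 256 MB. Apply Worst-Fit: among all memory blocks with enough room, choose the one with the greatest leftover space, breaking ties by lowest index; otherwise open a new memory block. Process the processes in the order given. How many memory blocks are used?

6 memory blocks

P1 (141 MB) → memory block 1 (remaining 115 MB)
P2 (185 MB) → memory block 2 (remaining 71 MB)
P3 (136 MB) → memory block 3 (remaining 120 MB)
P4 (39 MB) → memory block 3 (remaining 81 MB)
P5 (27 MB) → memory block 1 (remaining 88 MB)
P6 (143 MB) → memory block 4 (remaining 113 MB)
P7 (72 MB) → memory block 4 (remaining 41 MB)
P8 (42 MB) → memory block 1 (remaining 46 MB)
P9 (149 MB) → memory block 5 (remaining 107 MB)
P10 (42 MB) → memory block 5 (remaining 65 MB)
P11 (135 MB) → memory block 6 (remaining 121 MB)
Final memory blocks: [141,27,42] [185] [136,39] [143,72] [149,42] [135].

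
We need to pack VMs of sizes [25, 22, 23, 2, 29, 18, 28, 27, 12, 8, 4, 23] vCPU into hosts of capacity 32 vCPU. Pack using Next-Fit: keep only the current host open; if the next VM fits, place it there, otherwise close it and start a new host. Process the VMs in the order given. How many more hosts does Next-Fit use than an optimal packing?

Next-Fit: [25] [22] [23,2] [29] [18] [28] [27] [12,8,4] [23] → 9 hosts.
8 VMs exceed 16 vCPU (half the capacity), and no two of those can share a host, so at least 8 hosts are needed.
An optimal packing achieves that bound: [29,2] [28,4] [27] [25] [23,8] [23] [22] [18,12] → 8 hosts.
Excess: 9 − 8 = 1.

1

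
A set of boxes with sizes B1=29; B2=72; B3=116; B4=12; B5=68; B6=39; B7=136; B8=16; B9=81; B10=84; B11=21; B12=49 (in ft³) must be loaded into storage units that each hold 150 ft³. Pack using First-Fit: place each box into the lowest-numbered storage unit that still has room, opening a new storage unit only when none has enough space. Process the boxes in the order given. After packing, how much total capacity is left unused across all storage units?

B1 (29 ft³) → storage unit 1 (remaining 121 ft³)
B2 (72 ft³) → storage unit 1 (remaining 49 ft³)
B3 (116 ft³) → storage unit 2 (remaining 34 ft³)
B4 (12 ft³) → storage unit 1 (remaining 37 ft³)
B5 (68 ft³) → storage unit 3 (remaining 82 ft³)
B6 (39 ft³) → storage unit 3 (remaining 43 ft³)
B7 (136 ft³) → storage unit 4 (remaining 14 ft³)
B8 (16 ft³) → storage unit 1 (remaining 21 ft³)
B9 (81 ft³) → storage unit 5 (remaining 69 ft³)
B10 (84 ft³) → storage unit 6 (remaining 66 ft³)
B11 (21 ft³) → storage unit 1 (remaining 0 ft³)
B12 (49 ft³) → storage unit 5 (remaining 20 ft³)
6 storage units × 150 ft³ = 900 ft³; used 723 ft³; unused 177 ft³.

177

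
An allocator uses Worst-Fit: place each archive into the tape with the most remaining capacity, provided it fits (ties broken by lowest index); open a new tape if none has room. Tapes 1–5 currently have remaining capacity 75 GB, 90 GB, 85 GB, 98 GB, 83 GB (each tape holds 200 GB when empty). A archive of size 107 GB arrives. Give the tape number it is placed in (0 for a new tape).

0

No tape has ≥ 107 GB free, so a new tape is opened.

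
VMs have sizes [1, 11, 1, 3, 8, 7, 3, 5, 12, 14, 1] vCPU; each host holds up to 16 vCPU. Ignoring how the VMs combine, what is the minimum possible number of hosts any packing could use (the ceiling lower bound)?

Total size = 1 + 11 + 1 + 3 + 8 + 7 + 3 + 5 + 12 + 14 + 1 = 66 vCPU.
⌈66 / 16⌉ = 5.

5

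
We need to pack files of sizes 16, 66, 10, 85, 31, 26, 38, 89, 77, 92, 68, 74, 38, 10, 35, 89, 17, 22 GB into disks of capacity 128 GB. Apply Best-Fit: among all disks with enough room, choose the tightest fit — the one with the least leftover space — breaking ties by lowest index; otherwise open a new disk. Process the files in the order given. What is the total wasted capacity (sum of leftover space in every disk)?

disk 1: place 16 GB, 112 GB left
disk 1: place 66 GB, 46 GB left
disk 1: place 10 GB, 36 GB left
disk 2: place 85 GB, 43 GB left
disk 1: place 31 GB, 5 GB left
disk 2: place 26 GB, 17 GB left
disk 3: place 38 GB, 90 GB left
disk 3: place 89 GB, 1 GB left
disk 4: place 77 GB, 51 GB left
disk 5: place 92 GB, 36 GB left
disk 6: place 68 GB, 60 GB left
disk 7: place 74 GB, 54 GB left
disk 4: place 38 GB, 13 GB left
disk 4: place 10 GB, 3 GB left
disk 5: place 35 GB, 1 GB left
disk 8: place 89 GB, 39 GB left
disk 2: place 17 GB, 0 GB left
disk 8: place 22 GB, 17 GB left
8 disks × 128 GB = 1024 GB; used 883 GB; unused 141 GB.

141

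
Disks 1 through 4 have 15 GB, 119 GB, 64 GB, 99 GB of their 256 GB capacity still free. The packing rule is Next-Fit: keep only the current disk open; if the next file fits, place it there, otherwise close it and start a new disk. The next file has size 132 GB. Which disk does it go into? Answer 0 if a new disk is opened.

Next-Fit only looks at disk 4, which has 99 GB free.
132 GB does not fit, so a new disk is opened.

0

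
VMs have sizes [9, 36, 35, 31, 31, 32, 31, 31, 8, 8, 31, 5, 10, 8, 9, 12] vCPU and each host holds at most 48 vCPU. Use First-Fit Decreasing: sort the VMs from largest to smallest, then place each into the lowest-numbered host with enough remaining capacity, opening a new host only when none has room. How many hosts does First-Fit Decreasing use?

8

Sorted descending: 36, 35, 32, 31, 31, 31, 31, 31, 12, 10, 9, 9, 8, 8, 8, 5.
host 1: place 36 vCPU, 12 vCPU left
host 2: place 35 vCPU, 13 vCPU left
host 3: place 32 vCPU, 16 vCPU left
host 4: place 31 vCPU, 17 vCPU left
host 5: place 31 vCPU, 17 vCPU left
host 6: place 31 vCPU, 17 vCPU left
host 7: place 31 vCPU, 17 vCPU left
host 8: place 31 vCPU, 17 vCPU left
host 1: place 12 vCPU, 0 vCPU left
host 2: place 10 vCPU, 3 vCPU left
host 3: place 9 vCPU, 7 vCPU left
host 4: place 9 vCPU, 8 vCPU left
host 4: place 8 vCPU, 0 vCPU left
host 5: place 8 vCPU, 9 vCPU left
host 5: place 8 vCPU, 1 vCPU left
host 3: place 5 vCPU, 2 vCPU left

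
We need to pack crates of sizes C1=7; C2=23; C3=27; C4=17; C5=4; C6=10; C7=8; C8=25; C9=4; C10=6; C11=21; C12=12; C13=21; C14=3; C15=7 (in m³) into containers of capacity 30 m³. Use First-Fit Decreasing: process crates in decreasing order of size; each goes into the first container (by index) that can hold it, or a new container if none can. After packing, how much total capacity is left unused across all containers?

15

Sorted descending: 27, 25, 23, 21, 21, 17, 12, 10, 8, 7, 7, 6, 4, 4, 3.
container 1: place 27 m³, 3 m³ left
container 2: place 25 m³, 5 m³ left
container 3: place 23 m³, 7 m³ left
container 4: place 21 m³, 9 m³ left
container 5: place 21 m³, 9 m³ left
container 6: place 17 m³, 13 m³ left
container 6: place 12 m³, 1 m³ left
container 7: place 10 m³, 20 m³ left
container 4: place 8 m³, 1 m³ left
container 3: place 7 m³, 0 m³ left
container 5: place 7 m³, 2 m³ left
container 7: place 6 m³, 14 m³ left
container 2: place 4 m³, 1 m³ left
container 7: place 4 m³, 10 m³ left
container 1: place 3 m³, 0 m³ left
7 containers × 30 m³ = 210 m³; used 195 m³; unused 15 m³.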